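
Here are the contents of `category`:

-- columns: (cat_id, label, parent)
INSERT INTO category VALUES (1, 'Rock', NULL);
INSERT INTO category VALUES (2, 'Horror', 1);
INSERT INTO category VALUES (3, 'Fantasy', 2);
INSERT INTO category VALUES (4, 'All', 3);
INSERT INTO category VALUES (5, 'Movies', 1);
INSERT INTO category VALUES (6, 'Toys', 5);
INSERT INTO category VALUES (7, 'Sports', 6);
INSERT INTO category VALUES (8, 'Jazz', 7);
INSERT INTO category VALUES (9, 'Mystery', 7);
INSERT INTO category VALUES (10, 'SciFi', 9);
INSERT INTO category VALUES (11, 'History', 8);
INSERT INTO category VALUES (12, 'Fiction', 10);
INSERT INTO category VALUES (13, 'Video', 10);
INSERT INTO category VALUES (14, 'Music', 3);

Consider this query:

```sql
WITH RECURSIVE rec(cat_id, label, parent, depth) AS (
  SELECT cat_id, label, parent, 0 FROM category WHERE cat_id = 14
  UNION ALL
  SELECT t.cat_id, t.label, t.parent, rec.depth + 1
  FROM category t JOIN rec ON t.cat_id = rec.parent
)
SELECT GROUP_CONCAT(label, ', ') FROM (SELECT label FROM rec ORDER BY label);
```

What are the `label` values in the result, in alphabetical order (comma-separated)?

Fantasy, Horror, Music, Rock

Base: cat_id=14 (Music), parent=3, depth 0.
Iteration 1: join on cat_id=3 -> Fantasy (id 3, parent=2, depth 1).
Iteration 2: join on cat_id=2 -> Horror (id 2, parent=1, depth 2).
Iteration 3: join on cat_id=1 -> Rock (id 1, parent=NULL, depth 3).
Iteration 4: parent is NULL; no match; recursion stops.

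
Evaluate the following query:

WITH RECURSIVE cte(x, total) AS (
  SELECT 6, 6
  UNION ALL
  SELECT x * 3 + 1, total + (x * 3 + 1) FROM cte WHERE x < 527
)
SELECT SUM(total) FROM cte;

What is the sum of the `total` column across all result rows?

3519

Base: x=6, total=6.
Iteration 1: 6 < 527 holds -> x = 6 * 3 + 1 = 19, total = 6 + 19 = 25.
Iteration 2: 19 < 527 holds -> x = 19 * 3 + 1 = 58, total = 25 + 58 = 83.
Iteration 3: 58 < 527 holds -> x = 58 * 3 + 1 = 175, total = 83 + 175 = 258.
Iteration 4: 175 < 527 holds -> x = 175 * 3 + 1 = 526, total = 258 + 526 = 784.
Iteration 5: 526 < 527 holds -> x = 526 * 3 + 1 = 1579, total = 784 + 1579 = 2363.
Iteration 6: 1579 < 527 fails; recursion stops.
SUM(total) = 6 + 25 + 83 + 258 + 784 + 2363 = 3519.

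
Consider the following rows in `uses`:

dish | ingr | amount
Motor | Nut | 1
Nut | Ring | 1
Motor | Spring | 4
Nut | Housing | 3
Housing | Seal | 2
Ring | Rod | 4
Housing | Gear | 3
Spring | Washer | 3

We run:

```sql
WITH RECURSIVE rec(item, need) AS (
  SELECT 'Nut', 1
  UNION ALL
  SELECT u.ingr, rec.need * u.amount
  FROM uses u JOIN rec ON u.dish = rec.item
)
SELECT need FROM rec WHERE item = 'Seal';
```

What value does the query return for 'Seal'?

6

Base: (Nut, need=1).
Iteration 1: components of {Nut} -> Housing = 1*3 = 3, Ring = 1*1 = 1.
Iteration 2: components of {Housing,Ring} -> Gear = 3*3 = 9, Rod = 1*4 = 4, Seal = 3*2 = 6.
Iteration 3: no further components; recursion stops.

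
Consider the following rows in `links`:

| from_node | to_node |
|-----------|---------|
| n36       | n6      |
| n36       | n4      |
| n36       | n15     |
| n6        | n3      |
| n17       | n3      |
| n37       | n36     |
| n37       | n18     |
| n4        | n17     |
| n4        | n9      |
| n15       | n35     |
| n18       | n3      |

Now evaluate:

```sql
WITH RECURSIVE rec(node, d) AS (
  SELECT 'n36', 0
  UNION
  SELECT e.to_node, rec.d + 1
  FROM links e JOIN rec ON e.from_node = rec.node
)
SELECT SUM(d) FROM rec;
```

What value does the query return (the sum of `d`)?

Base: (n36, d=0).
Iteration 1: edges from {n36} -> (n15, d=1), (n4, d=1), (n6, d=1).
Iteration 2: edges from {n15,n4,n6} -> (n17, d=2), (n3, d=2), (n35, d=2), (n9, d=2).
Iteration 3: edges from {n17,n3,n35,n9} -> (n3, d=3).
Iteration 4: no outgoing edges from {n3}; recursion stops.
SUM(d) = 0 + 1 + 1 + 1 + 2 + 2 + 2 + 2 + 3 = 14.

14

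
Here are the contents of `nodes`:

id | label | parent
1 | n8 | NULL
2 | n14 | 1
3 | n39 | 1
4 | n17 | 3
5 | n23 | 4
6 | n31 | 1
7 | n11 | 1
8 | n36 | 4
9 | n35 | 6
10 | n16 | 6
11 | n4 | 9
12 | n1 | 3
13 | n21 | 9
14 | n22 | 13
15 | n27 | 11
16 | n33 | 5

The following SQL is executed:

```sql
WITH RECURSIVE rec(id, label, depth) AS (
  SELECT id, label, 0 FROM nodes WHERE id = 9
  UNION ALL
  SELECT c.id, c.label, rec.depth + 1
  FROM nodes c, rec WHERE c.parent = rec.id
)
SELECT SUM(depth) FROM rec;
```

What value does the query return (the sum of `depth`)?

6

Base: id=9 (n35) at depth 0.
Iteration 1: rows with parent in {9} -> n4 (id 11, depth 1), n21 (id 13, depth 1).
Iteration 2: rows with parent in {11,13} -> n22 (id 14, depth 2), n27 (id 15, depth 2).
Iteration 3: no rows with parent in {14,15}; recursion stops.
SUM(depth) = 0 + 1 + 1 + 2 + 2 = 6.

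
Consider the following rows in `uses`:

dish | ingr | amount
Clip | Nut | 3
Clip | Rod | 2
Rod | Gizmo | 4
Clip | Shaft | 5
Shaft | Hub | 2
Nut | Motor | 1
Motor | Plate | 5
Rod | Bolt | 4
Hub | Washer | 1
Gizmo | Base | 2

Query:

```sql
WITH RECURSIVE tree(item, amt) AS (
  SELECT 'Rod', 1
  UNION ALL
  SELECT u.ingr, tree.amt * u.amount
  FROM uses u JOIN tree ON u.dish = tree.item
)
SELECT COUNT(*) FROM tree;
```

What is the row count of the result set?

4

Base: (Rod, amt=1).
Iteration 1: components of {Rod} -> Bolt = 1*4 = 4, Gizmo = 1*4 = 4.
Iteration 2: components of {Bolt,Gizmo} -> Base = 4*2 = 8.
Iteration 3: no further components; recursion stops.
Total rows emitted: 4.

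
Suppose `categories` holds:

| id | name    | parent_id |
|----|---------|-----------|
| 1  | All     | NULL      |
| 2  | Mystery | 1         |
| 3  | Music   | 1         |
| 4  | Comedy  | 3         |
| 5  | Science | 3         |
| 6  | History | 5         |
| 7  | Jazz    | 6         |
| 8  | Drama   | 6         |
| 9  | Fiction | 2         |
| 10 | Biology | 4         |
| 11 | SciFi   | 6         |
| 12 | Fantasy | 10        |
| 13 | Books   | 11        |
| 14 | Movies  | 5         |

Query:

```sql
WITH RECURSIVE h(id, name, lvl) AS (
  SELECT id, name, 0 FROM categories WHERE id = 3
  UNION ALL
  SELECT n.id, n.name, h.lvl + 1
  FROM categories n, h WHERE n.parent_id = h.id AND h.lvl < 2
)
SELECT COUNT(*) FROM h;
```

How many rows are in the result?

6

Base: id=3 (Music) at lvl 0.
Iteration 1: rows with parent_id in {3} -> Comedy (id 4, lvl 1), Science (id 5, lvl 1).
Iteration 2: rows with parent_id in {4,5} -> History (id 6, lvl 2), Biology (id 10, lvl 2), Movies (id 14, lvl 2).
Iteration 3: lvl < 2 fails for all current rows; recursion stops.
Total rows emitted: 6.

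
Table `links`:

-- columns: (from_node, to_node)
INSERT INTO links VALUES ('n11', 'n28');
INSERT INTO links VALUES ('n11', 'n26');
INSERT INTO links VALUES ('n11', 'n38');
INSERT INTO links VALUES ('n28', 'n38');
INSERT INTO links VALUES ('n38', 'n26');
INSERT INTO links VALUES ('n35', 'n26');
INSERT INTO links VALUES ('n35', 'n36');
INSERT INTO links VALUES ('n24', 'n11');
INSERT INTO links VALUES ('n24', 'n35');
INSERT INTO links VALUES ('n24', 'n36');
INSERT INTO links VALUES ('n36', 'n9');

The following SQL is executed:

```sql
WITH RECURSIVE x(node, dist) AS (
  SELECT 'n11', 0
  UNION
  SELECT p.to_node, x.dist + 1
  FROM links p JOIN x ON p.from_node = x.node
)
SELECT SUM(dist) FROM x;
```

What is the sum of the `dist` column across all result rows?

Base: (n11, dist=0).
Iteration 1: edges from {n11} -> (n26, dist=1), (n28, dist=1), (n38, dist=1).
Iteration 2: edges from {n26,n28,n38} -> (n26, dist=2), (n38, dist=2).
Iteration 3: edges from {n26,n38} -> (n26, dist=3).
Iteration 4: no outgoing edges from {n26}; recursion stops.
SUM(dist) = 0 + 1 + 1 + 1 + 2 + 2 + 3 = 10.

10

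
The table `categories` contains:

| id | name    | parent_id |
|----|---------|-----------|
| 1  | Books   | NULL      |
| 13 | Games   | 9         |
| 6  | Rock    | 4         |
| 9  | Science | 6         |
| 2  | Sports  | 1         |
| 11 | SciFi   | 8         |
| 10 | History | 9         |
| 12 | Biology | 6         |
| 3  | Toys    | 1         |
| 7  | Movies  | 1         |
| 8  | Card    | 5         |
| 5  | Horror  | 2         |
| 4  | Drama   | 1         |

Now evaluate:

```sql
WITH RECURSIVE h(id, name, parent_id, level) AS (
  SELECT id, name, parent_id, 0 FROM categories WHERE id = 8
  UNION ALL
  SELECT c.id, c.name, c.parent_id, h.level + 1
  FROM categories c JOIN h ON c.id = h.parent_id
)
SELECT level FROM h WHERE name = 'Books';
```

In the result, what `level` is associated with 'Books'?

3

Base: id=8 (Card), parent_id=5, level 0.
Iteration 1: join on id=5 -> Horror (id 5, parent_id=2, level 1).
Iteration 2: join on id=2 -> Sports (id 2, parent_id=1, level 2).
Iteration 3: join on id=1 -> Books (id 1, parent_id=NULL, level 3).
Iteration 4: parent_id is NULL; no match; recursion stops.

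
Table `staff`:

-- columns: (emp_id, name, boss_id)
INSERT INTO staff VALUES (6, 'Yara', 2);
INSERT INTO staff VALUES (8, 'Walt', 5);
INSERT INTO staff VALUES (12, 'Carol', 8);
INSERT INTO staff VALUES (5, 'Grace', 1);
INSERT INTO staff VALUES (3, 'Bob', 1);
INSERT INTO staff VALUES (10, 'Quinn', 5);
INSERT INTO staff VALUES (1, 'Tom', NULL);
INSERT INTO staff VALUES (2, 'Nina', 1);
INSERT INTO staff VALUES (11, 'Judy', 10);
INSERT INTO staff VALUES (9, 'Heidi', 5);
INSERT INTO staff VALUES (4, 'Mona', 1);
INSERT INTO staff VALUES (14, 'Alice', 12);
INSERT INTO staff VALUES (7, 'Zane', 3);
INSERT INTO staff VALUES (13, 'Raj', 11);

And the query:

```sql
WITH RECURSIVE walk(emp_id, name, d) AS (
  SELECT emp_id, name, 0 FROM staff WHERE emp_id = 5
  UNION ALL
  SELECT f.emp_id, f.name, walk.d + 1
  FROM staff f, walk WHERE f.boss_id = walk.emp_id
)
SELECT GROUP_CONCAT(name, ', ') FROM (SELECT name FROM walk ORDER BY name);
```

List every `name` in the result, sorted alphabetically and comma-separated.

Alice, Carol, Grace, Heidi, Judy, Quinn, Raj, Walt

Base: emp_id=5 (Grace) at d 0.
Iteration 1: rows with boss_id in {5} -> Walt (id 8, d 1), Heidi (id 9, d 1), Quinn (id 10, d 1).
Iteration 2: rows with boss_id in {8,9,10} -> Judy (id 11, d 2), Carol (id 12, d 2).
Iteration 3: rows with boss_id in {11,12} -> Raj (id 13, d 3), Alice (id 14, d 3).
Iteration 4: no rows with boss_id in {13,14}; recursion stops.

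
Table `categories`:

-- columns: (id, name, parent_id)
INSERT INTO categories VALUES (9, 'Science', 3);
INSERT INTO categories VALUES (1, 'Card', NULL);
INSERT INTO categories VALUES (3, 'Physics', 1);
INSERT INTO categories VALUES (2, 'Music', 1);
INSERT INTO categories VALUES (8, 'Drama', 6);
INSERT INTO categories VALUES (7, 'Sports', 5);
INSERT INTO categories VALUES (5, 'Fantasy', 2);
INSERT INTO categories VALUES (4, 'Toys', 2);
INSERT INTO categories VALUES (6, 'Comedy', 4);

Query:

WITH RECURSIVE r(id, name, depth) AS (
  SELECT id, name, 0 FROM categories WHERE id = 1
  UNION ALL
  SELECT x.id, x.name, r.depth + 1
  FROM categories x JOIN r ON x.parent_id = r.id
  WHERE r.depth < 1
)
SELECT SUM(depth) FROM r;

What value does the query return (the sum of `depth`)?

Base: id=1 (Card) at depth 0.
Iteration 1: rows with parent_id in {1} -> Music (id 2, depth 1), Physics (id 3, depth 1).
Iteration 2: depth < 1 fails for all current rows; recursion stops.
SUM(depth) = 0 + 1 + 1 = 2.

2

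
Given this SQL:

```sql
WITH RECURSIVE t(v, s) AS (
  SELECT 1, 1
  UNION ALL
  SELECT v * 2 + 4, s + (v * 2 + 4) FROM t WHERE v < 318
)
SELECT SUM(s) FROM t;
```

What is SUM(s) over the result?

2366

Base: v=1, s=1.
Iteration 1: 1 < 318 holds -> v = 1 * 2 + 4 = 6, s = 1 + 6 = 7.
Iteration 2: 6 < 318 holds -> v = 6 * 2 + 4 = 16, s = 7 + 16 = 23.
Iteration 3: 16 < 318 holds -> v = 16 * 2 + 4 = 36, s = 23 + 36 = 59.
Iteration 4: 36 < 318 holds -> v = 36 * 2 + 4 = 76, s = 59 + 76 = 135.
Iteration 5: 76 < 318 holds -> v = 76 * 2 + 4 = 156, s = 135 + 156 = 291.
Iteration 6: 156 < 318 holds -> v = 156 * 2 + 4 = 316, s = 291 + 316 = 607.
Iteration 7: 316 < 318 holds -> v = 316 * 2 + 4 = 636, s = 607 + 636 = 1243.
Iteration 8: 636 < 318 fails; recursion stops.
SUM(s) = 1 + 7 + 23 + 59 + 135 + 291 + 607 + 1243 = 2366.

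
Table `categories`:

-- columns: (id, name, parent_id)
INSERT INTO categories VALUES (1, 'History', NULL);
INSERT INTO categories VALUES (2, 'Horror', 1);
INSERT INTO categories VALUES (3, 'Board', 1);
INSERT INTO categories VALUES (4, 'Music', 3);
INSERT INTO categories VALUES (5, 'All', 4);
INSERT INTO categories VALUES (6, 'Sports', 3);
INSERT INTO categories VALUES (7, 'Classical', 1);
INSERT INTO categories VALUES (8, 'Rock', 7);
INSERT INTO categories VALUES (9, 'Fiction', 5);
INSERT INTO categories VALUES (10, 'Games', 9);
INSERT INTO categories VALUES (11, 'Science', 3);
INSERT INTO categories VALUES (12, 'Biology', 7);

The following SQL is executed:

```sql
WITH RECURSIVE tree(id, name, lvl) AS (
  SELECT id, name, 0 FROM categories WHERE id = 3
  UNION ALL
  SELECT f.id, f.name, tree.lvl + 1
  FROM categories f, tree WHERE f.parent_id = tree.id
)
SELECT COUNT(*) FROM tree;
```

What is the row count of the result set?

7

Base: id=3 (Board) at lvl 0.
Iteration 1: rows with parent_id in {3} -> Music (id 4, lvl 1), Sports (id 6, lvl 1), Science (id 11, lvl 1).
Iteration 2: rows with parent_id in {4,6,11} -> All (id 5, lvl 2).
Iteration 3: rows with parent_id in {5} -> Fiction (id 9, lvl 3).
Iteration 4: rows with parent_id in {9} -> Games (id 10, lvl 4).
Iteration 5: no rows with parent_id in {10}; recursion stops.
Total rows emitted: 7.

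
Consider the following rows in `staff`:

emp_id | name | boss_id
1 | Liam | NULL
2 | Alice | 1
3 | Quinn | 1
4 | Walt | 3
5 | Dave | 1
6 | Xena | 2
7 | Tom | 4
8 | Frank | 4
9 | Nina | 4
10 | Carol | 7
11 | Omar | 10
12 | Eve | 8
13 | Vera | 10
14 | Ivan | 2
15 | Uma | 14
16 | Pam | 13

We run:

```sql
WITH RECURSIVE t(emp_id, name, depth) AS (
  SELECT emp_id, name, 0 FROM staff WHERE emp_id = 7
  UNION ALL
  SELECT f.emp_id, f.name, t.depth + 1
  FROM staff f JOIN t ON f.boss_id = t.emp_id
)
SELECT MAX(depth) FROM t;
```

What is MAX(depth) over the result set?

3

Base: emp_id=7 (Tom) at depth 0.
Iteration 1: rows with boss_id in {7} -> Carol (id 10, depth 1).
Iteration 2: rows with boss_id in {10} -> Omar (id 11, depth 2), Vera (id 13, depth 2).
Iteration 3: rows with boss_id in {11,13} -> Pam (id 16, depth 3).
Iteration 4: no rows with boss_id in {16}; recursion stops.
depth values: 0, 1, 2, 2, 3; the maximum is 3.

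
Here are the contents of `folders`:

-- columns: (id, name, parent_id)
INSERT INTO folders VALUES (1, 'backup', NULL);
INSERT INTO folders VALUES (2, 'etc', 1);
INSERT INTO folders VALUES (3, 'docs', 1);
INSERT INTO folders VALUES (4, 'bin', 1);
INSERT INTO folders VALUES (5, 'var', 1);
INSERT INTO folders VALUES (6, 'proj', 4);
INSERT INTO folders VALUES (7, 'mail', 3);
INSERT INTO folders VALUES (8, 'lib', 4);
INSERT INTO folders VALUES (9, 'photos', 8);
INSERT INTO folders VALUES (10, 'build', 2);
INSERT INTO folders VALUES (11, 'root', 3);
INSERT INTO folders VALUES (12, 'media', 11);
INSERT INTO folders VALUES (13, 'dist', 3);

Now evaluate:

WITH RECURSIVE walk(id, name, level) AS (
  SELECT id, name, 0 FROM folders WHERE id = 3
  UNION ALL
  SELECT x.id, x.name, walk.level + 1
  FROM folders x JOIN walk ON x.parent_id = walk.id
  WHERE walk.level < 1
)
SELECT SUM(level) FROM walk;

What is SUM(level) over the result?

3

Base: id=3 (docs) at level 0.
Iteration 1: rows with parent_id in {3} -> mail (id 7, level 1), root (id 11, level 1), dist (id 13, level 1).
Iteration 2: level < 1 fails for all current rows; recursion stops.
SUM(level) = 0 + 1 + 1 + 1 = 3.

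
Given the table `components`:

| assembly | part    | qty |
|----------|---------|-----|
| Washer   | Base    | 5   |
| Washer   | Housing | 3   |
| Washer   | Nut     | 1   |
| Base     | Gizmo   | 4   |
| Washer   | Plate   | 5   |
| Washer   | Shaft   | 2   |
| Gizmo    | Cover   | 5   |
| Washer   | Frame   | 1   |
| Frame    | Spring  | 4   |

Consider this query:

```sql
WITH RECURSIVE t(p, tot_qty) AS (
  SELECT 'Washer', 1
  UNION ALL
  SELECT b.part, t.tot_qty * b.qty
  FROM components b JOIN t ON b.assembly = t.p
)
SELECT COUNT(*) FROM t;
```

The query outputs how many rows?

10

Base: (Washer, tot_qty=1).
Iteration 1: components of {Washer} -> Base = 1*5 = 5, Frame = 1*1 = 1, Housing = 1*3 = 3, Nut = 1*1 = 1, Plate = 1*5 = 5, Shaft = 1*2 = 2.
Iteration 2: components of {Base,Frame,Housing,Nut,Plate,Shaft} -> Gizmo = 5*4 = 20, Spring = 1*4 = 4.
Iteration 3: components of {Gizmo,Spring} -> Cover = 20*5 = 100.
Iteration 4: no further components; recursion stops.
Total rows emitted: 10.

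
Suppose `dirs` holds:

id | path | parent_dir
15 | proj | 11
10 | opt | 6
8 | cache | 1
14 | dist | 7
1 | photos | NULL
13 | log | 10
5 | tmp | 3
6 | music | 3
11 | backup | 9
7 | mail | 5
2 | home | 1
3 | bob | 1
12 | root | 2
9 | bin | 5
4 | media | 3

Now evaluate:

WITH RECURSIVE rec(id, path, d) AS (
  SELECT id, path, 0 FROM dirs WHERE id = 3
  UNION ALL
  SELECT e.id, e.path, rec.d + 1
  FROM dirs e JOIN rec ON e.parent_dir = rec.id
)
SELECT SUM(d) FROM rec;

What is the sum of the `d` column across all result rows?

Base: id=3 (bob) at d 0.
Iteration 1: rows with parent_dir in {3} -> media (id 4, d 1), tmp (id 5, d 1), music (id 6, d 1).
Iteration 2: rows with parent_dir in {4,5,6} -> mail (id 7, d 2), bin (id 9, d 2), opt (id 10, d 2).
Iteration 3: rows with parent_dir in {7,9,10} -> backup (id 11, d 3), log (id 13, d 3), dist (id 14, d 3).
Iteration 4: rows with parent_dir in {11,13,14} -> proj (id 15, d 4).
Iteration 5: no rows with parent_dir in {15}; recursion stops.
SUM(d) = 0 + 1 + 1 + 1 + 2 + 2 + 2 + 3 + 3 + 3 + 4 = 22.

22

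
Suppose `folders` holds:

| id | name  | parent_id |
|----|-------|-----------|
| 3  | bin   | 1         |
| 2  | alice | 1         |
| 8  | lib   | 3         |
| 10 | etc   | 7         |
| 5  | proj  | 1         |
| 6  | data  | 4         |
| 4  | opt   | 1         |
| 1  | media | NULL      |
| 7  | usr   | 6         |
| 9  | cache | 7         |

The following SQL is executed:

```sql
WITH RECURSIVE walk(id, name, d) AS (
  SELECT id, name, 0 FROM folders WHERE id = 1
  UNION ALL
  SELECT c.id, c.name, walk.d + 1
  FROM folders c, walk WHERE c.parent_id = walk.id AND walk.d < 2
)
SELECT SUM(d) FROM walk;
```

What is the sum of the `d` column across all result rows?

8

Base: id=1 (media) at d 0.
Iteration 1: rows with parent_id in {1} -> alice (id 2, d 1), bin (id 3, d 1), opt (id 4, d 1), proj (id 5, d 1).
Iteration 2: rows with parent_id in {2,3,4,5} -> data (id 6, d 2), lib (id 8, d 2).
Iteration 3: d < 2 fails for all current rows; recursion stops.
SUM(d) = 0 + 1 + 1 + 1 + 1 + 2 + 2 = 8.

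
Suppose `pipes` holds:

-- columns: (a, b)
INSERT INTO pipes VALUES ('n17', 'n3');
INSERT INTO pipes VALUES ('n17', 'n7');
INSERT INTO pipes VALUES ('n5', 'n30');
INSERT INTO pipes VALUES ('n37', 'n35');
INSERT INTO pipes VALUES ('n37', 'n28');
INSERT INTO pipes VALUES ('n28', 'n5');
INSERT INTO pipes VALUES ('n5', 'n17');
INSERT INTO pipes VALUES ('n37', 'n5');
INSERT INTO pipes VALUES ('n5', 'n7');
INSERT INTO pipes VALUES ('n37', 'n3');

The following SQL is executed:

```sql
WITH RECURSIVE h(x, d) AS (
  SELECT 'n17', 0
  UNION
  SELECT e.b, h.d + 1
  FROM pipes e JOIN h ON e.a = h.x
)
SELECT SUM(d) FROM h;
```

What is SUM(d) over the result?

Base: (n17, d=0).
Iteration 1: edges from {n17} -> (n3, d=1), (n7, d=1).
Iteration 2: no outgoing edges from {n3,n7}; recursion stops.
SUM(d) = 0 + 1 + 1 = 2.

2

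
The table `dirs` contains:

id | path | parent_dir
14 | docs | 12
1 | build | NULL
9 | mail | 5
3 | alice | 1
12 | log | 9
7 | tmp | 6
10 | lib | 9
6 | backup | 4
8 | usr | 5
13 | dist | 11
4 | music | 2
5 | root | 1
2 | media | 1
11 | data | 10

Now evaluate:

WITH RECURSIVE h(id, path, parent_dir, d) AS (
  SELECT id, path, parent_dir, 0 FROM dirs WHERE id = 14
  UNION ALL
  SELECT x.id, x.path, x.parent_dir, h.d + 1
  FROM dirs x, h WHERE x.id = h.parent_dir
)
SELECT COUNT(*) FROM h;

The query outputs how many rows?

5

Base: id=14 (docs), parent_dir=12, d 0.
Iteration 1: join on id=12 -> log (id 12, parent_dir=9, d 1).
Iteration 2: join on id=9 -> mail (id 9, parent_dir=5, d 2).
Iteration 3: join on id=5 -> root (id 5, parent_dir=1, d 3).
Iteration 4: join on id=1 -> build (id 1, parent_dir=NULL, d 4).
Iteration 5: parent_dir is NULL; no match; recursion stops.
Total rows emitted: 5.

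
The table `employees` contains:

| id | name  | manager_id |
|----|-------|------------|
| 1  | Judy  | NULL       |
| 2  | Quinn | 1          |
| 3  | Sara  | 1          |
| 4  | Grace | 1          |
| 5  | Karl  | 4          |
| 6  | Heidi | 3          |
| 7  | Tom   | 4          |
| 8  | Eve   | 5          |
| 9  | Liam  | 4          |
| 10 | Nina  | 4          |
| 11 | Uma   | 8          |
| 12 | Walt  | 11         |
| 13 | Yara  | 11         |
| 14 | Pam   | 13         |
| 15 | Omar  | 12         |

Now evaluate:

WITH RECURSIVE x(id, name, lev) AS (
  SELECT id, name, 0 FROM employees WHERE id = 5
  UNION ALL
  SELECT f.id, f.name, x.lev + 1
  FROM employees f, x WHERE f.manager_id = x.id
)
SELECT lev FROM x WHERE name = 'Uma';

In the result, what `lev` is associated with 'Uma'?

2

Base: id=5 (Karl) at lev 0.
Iteration 1: rows with manager_id in {5} -> Eve (id 8, lev 1).
Iteration 2: rows with manager_id in {8} -> Uma (id 11, lev 2).
Iteration 3: rows with manager_id in {11} -> Walt (id 12, lev 3), Yara (id 13, lev 3).
Iteration 4: rows with manager_id in {12,13} -> Pam (id 14, lev 4), Omar (id 15, lev 4).
Iteration 5: no rows with manager_id in {14,15}; recursion stops.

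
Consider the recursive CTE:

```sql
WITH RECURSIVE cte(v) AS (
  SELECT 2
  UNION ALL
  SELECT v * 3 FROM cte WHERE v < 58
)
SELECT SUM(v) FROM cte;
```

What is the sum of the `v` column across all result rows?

Base: v=2.
Iteration 1: 2 < 58 holds -> v = 2 * 3 = 6.
Iteration 2: 6 < 58 holds -> v = 6 * 3 = 18.
Iteration 3: 18 < 58 holds -> v = 18 * 3 = 54.
Iteration 4: 54 < 58 holds -> v = 54 * 3 = 162.
Iteration 5: 162 < 58 fails; recursion stops.
SUM(v) = 2 + 6 + 18 + 54 + 162 = 242.

242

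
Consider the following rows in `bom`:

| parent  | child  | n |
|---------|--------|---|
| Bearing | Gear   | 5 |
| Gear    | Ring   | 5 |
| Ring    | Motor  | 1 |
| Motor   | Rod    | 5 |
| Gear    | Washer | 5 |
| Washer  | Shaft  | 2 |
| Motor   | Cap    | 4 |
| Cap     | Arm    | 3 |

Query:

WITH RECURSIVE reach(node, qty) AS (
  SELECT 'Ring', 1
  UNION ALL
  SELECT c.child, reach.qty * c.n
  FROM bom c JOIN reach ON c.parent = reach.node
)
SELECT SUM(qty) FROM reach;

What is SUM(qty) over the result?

23

Base: (Ring, qty=1).
Iteration 1: components of {Ring} -> Motor = 1*1 = 1.
Iteration 2: components of {Motor} -> Cap = 1*4 = 4, Rod = 1*5 = 5.
Iteration 3: components of {Cap,Rod} -> Arm = 4*3 = 12.
Iteration 4: no further components; recursion stops.
SUM(qty) = 1 + 1 + 5 + 4 + 12 = 23.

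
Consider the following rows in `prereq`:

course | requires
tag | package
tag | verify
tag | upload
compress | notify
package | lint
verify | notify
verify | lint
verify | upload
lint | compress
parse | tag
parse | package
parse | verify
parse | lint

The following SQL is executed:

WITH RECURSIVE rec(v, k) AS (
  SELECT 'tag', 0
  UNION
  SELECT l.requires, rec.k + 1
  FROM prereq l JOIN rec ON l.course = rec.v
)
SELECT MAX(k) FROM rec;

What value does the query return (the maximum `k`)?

Base: (tag, k=0).
Iteration 1: edges from {tag} -> (package, k=1), (upload, k=1), (verify, k=1).
Iteration 2: edges from {package,upload,verify} -> (lint, k=2), (notify, k=2), (upload, k=2). [UNION drops 1 duplicate row(s)]
Iteration 3: edges from {lint,notify,upload} -> (compress, k=3).
Iteration 4: edges from {compress} -> (notify, k=4).
Iteration 5: no outgoing edges from {notify}; recursion stops.
k values: 0, 1, 1, 1, 2, 2, 2, 3, 4; the maximum is 4.

4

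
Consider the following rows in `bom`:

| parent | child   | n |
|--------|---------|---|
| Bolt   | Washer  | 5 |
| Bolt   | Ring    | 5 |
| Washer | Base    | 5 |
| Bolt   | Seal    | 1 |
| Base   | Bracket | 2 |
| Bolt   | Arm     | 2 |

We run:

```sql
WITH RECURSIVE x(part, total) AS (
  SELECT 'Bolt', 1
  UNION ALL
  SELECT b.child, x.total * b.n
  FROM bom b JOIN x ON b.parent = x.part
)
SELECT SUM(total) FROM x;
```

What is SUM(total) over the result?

89

Base: (Bolt, total=1).
Iteration 1: components of {Bolt} -> Arm = 1*2 = 2, Ring = 1*5 = 5, Seal = 1*1 = 1, Washer = 1*5 = 5.
Iteration 2: components of {Arm,Ring,Seal,Washer} -> Base = 5*5 = 25.
Iteration 3: components of {Base} -> Bracket = 25*2 = 50.
Iteration 4: no further components; recursion stops.
SUM(total) = 1 + 5 + 5 + 2 + 1 + 25 + 50 = 89.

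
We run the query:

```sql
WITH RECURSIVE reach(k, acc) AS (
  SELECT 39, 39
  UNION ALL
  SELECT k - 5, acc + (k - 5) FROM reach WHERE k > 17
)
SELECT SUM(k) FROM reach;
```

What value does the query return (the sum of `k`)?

159

Base: k=39, acc=39.
Iteration 1: 39 > 17 holds -> k = 39 - 5 = 34, acc = 39 + 34 = 73.
Iteration 2: 34 > 17 holds -> k = 34 - 5 = 29, acc = 73 + 29 = 102.
Iteration 3: 29 > 17 holds -> k = 29 - 5 = 24, acc = 102 + 24 = 126.
Iteration 4: 24 > 17 holds -> k = 24 - 5 = 19, acc = 126 + 19 = 145.
Iteration 5: 19 > 17 holds -> k = 19 - 5 = 14, acc = 145 + 14 = 159.
Iteration 6: 14 > 17 fails; recursion stops.
SUM(k) = 39 + 34 + 29 + 24 + 19 + 14 = 159.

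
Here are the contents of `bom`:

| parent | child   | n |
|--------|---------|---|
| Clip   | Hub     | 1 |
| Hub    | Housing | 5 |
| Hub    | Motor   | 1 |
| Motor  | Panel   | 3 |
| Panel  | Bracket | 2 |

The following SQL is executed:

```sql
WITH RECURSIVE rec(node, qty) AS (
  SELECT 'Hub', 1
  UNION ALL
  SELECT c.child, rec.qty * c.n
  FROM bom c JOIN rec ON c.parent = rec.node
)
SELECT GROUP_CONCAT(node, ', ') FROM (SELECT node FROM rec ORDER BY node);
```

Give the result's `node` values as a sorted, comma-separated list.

Base: (Hub, qty=1).
Iteration 1: components of {Hub} -> Housing = 1*5 = 5, Motor = 1*1 = 1.
Iteration 2: components of {Housing,Motor} -> Panel = 1*3 = 3.
Iteration 3: components of {Panel} -> Bracket = 3*2 = 6.
Iteration 4: no further components; recursion stops.

Bracket, Housing, Hub, Motor, Panel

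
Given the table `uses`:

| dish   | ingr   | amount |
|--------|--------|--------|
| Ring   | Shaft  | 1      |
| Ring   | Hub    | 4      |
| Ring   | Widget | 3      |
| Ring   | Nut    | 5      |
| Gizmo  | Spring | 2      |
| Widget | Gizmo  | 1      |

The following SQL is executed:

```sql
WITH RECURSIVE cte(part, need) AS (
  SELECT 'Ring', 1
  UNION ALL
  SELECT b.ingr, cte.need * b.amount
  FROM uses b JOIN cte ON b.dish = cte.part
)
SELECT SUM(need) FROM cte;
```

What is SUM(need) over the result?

Base: (Ring, need=1).
Iteration 1: components of {Ring} -> Hub = 1*4 = 4, Nut = 1*5 = 5, Shaft = 1*1 = 1, Widget = 1*3 = 3.
Iteration 2: components of {Hub,Nut,Shaft,Widget} -> Gizmo = 3*1 = 3.
Iteration 3: components of {Gizmo} -> Spring = 3*2 = 6.
Iteration 4: no further components; recursion stops.
SUM(need) = 1 + 4 + 3 + 1 + 5 + 3 + 6 = 23.

23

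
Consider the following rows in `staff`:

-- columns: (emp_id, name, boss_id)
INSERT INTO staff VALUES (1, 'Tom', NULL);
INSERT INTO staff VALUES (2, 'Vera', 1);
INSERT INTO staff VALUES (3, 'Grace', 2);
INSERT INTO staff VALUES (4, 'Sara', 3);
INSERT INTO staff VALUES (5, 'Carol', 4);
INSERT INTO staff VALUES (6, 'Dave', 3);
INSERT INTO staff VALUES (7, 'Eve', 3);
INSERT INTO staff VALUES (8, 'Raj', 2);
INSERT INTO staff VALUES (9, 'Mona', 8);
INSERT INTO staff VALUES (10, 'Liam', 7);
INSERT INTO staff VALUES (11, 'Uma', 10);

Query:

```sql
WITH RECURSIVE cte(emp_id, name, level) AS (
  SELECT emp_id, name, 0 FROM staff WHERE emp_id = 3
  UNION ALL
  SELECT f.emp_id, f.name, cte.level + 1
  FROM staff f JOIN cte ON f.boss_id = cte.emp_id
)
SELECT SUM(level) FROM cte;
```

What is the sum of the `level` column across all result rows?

10

Base: emp_id=3 (Grace) at level 0.
Iteration 1: rows with boss_id in {3} -> Sara (id 4, level 1), Dave (id 6, level 1), Eve (id 7, level 1).
Iteration 2: rows with boss_id in {4,6,7} -> Carol (id 5, level 2), Liam (id 10, level 2).
Iteration 3: rows with boss_id in {5,10} -> Uma (id 11, level 3).
Iteration 4: no rows with boss_id in {11}; recursion stops.
SUM(level) = 0 + 1 + 1 + 1 + 2 + 2 + 3 = 10.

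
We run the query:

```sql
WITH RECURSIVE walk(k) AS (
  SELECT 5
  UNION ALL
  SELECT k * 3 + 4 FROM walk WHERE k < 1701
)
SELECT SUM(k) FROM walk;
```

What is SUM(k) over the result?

Base: k=5.
Iteration 1: 5 < 1701 holds -> k = 5 * 3 + 4 = 19.
Iteration 2: 19 < 1701 holds -> k = 19 * 3 + 4 = 61.
Iteration 3: 61 < 1701 holds -> k = 61 * 3 + 4 = 187.
Iteration 4: 187 < 1701 holds -> k = 187 * 3 + 4 = 565.
Iteration 5: 565 < 1701 holds -> k = 565 * 3 + 4 = 1699.
Iteration 6: 1699 < 1701 holds -> k = 1699 * 3 + 4 = 5101.
Iteration 7: 5101 < 1701 fails; recursion stops.
SUM(k) = 5 + 19 + 61 + 187 + 565 + 1699 + 5101 = 7637.

7637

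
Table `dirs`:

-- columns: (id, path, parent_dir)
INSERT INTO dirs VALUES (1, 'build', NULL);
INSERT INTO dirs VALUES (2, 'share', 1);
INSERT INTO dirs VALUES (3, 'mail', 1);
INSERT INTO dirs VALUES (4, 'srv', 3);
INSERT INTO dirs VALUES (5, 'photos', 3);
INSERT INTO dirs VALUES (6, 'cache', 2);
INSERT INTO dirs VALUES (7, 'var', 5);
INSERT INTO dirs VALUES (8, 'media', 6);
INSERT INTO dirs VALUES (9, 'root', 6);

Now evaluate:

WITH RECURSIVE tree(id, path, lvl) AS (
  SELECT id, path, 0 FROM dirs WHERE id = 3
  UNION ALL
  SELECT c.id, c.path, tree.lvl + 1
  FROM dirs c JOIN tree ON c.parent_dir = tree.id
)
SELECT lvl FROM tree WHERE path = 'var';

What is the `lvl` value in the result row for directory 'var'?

Base: id=3 (mail) at lvl 0.
Iteration 1: rows with parent_dir in {3} -> srv (id 4, lvl 1), photos (id 5, lvl 1).
Iteration 2: rows with parent_dir in {4,5} -> var (id 7, lvl 2).
Iteration 3: no rows with parent_dir in {7}; recursion stops.

2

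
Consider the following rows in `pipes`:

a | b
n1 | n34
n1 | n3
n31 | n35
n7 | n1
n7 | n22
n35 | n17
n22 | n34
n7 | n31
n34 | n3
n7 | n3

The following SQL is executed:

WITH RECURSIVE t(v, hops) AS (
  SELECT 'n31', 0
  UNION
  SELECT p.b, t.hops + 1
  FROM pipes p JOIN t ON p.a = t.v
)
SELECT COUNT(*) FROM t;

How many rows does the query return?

Base: (n31, hops=0).
Iteration 1: edges from {n31} -> (n35, hops=1).
Iteration 2: edges from {n35} -> (n17, hops=2).
Iteration 3: no outgoing edges from {n17}; recursion stops.
Total rows emitted: 3.

3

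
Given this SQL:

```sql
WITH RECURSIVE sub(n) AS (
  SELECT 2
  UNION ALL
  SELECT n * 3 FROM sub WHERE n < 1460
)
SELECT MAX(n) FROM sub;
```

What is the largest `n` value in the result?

4374

Base: n=2.
Iteration 1: 2 < 1460 holds -> n = 2 * 3 = 6.
Iteration 2: 6 < 1460 holds -> n = 6 * 3 = 18.
Iteration 3: 18 < 1460 holds -> n = 18 * 3 = 54.
Iteration 4: 54 < 1460 holds -> n = 54 * 3 = 162.
Iteration 5: 162 < 1460 holds -> n = 162 * 3 = 486.
Iteration 6: 486 < 1460 holds -> n = 486 * 3 = 1458.
Iteration 7: 1458 < 1460 holds -> n = 1458 * 3 = 4374.
Iteration 8: 4374 < 1460 fails; recursion stops.
n values: 2, 6, 18, 54, 162, 486, 1458, 4374; the maximum is 4374.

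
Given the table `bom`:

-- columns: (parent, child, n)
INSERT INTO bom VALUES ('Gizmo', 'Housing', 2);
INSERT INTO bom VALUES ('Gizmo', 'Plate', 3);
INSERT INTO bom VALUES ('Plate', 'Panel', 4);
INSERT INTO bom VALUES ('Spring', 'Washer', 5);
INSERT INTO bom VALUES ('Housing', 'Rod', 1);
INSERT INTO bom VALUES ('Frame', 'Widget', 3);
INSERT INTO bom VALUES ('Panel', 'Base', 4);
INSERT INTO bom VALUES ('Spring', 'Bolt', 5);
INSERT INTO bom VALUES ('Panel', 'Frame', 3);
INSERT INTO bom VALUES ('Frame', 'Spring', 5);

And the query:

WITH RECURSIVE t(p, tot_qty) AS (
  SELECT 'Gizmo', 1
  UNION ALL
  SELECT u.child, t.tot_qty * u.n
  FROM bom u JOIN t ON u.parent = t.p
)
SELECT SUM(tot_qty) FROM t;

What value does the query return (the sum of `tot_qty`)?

Base: (Gizmo, tot_qty=1).
Iteration 1: components of {Gizmo} -> Housing = 1*2 = 2, Plate = 1*3 = 3.
Iteration 2: components of {Housing,Plate} -> Panel = 3*4 = 12, Rod = 2*1 = 2.
Iteration 3: components of {Panel,Rod} -> Base = 12*4 = 48, Frame = 12*3 = 36.
Iteration 4: components of {Base,Frame} -> Spring = 36*5 = 180, Widget = 36*3 = 108.
Iteration 5: components of {Spring,Widget} -> Bolt = 180*5 = 900, Washer = 180*5 = 900.
Iteration 6: no further components; recursion stops.
SUM(tot_qty) = 1 + 2 + 3 + 2 + 12 + 36 + 48 + 108 + 180 + 900 + 900 = 2192.

2192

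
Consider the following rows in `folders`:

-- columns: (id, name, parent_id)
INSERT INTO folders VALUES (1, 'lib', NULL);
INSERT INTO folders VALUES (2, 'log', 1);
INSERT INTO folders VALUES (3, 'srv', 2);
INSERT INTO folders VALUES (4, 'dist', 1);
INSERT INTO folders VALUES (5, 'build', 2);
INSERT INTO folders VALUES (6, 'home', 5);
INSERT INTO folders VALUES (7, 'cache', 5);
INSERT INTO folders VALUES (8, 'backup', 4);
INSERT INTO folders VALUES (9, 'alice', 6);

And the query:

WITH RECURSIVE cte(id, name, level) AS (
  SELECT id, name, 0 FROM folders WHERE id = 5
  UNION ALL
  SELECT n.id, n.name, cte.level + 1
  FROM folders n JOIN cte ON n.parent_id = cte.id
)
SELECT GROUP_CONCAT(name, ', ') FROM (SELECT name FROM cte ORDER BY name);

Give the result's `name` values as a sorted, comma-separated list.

alice, build, cache, home

Base: id=5 (build) at level 0.
Iteration 1: rows with parent_id in {5} -> home (id 6, level 1), cache (id 7, level 1).
Iteration 2: rows with parent_id in {6,7} -> alice (id 9, level 2).
Iteration 3: no rows with parent_id in {9}; recursion stops.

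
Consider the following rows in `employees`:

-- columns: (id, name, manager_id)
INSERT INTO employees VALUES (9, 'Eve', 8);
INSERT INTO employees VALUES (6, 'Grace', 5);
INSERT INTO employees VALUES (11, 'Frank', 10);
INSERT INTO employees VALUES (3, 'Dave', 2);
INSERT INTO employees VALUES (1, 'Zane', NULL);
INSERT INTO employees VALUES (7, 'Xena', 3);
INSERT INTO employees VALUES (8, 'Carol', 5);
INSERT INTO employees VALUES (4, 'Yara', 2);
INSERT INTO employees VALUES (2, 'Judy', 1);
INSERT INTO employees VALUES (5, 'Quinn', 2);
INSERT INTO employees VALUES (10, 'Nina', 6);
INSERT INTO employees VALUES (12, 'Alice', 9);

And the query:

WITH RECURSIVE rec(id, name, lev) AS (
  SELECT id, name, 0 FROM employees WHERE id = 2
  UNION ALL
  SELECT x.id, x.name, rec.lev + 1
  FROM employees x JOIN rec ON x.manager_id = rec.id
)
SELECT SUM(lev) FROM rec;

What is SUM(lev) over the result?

23

Base: id=2 (Judy) at lev 0.
Iteration 1: rows with manager_id in {2} -> Dave (id 3, lev 1), Yara (id 4, lev 1), Quinn (id 5, lev 1).
Iteration 2: rows with manager_id in {3,4,5} -> Grace (id 6, lev 2), Xena (id 7, lev 2), Carol (id 8, lev 2).
Iteration 3: rows with manager_id in {6,7,8} -> Eve (id 9, lev 3), Nina (id 10, lev 3).
Iteration 4: rows with manager_id in {9,10} -> Frank (id 11, lev 4), Alice (id 12, lev 4).
Iteration 5: no rows with manager_id in {11,12}; recursion stops.
SUM(lev) = 0 + 1 + 1 + 1 + 2 + 2 + 2 + 3 + 3 + 4 + 4 = 23.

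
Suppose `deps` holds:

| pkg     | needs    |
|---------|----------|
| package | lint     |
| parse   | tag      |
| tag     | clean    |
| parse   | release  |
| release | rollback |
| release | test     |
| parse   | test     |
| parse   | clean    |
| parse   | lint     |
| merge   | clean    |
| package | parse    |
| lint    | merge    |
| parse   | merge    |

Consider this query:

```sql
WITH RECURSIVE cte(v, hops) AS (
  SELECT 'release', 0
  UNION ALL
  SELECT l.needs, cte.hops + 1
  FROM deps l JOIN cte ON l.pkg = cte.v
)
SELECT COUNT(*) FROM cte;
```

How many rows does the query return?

3

Base: (release, hops=0).
Iteration 1: edges from {release} -> (rollback, hops=1), (test, hops=1).
Iteration 2: no outgoing edges from {rollback,test}; recursion stops.
Total rows emitted: 3.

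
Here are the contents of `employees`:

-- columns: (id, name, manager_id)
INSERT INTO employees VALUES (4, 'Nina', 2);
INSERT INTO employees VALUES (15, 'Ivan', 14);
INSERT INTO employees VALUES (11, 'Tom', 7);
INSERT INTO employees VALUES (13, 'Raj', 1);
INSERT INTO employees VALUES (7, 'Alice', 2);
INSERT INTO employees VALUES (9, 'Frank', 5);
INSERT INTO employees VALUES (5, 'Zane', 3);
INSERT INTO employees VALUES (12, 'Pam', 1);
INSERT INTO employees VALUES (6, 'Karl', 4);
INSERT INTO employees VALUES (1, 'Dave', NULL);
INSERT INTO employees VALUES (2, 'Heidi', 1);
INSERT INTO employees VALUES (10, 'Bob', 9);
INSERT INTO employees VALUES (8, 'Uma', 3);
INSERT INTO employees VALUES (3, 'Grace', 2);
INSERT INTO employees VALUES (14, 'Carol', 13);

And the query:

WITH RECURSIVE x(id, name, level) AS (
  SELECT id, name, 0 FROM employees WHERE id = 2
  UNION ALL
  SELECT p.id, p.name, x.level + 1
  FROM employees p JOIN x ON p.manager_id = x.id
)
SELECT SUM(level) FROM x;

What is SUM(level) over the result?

18

Base: id=2 (Heidi) at level 0.
Iteration 1: rows with manager_id in {2} -> Grace (id 3, level 1), Nina (id 4, level 1), Alice (id 7, level 1).
Iteration 2: rows with manager_id in {3,4,7} -> Zane (id 5, level 2), Karl (id 6, level 2), Uma (id 8, level 2), Tom (id 11, level 2).
Iteration 3: rows with manager_id in {5,6,8,11} -> Frank (id 9, level 3).
Iteration 4: rows with manager_id in {9} -> Bob (id 10, level 4).
Iteration 5: no rows with manager_id in {10}; recursion stops.
SUM(level) = 0 + 1 + 1 + 1 + 2 + 2 + 2 + 2 + 3 + 4 = 18.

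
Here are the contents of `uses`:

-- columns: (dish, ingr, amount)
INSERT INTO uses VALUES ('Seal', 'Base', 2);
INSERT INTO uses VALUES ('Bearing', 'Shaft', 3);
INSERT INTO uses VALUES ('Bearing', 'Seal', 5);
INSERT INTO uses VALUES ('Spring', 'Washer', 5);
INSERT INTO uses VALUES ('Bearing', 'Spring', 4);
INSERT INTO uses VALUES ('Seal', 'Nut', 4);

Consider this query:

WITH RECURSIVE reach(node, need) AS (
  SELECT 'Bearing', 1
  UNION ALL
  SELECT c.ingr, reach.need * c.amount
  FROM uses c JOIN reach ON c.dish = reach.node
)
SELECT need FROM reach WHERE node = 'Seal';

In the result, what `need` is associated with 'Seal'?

5

Base: (Bearing, need=1).
Iteration 1: components of {Bearing} -> Seal = 1*5 = 5, Shaft = 1*3 = 3, Spring = 1*4 = 4.
Iteration 2: components of {Seal,Shaft,Spring} -> Base = 5*2 = 10, Nut = 5*4 = 20, Washer = 4*5 = 20.
Iteration 3: no further components; recursion stops.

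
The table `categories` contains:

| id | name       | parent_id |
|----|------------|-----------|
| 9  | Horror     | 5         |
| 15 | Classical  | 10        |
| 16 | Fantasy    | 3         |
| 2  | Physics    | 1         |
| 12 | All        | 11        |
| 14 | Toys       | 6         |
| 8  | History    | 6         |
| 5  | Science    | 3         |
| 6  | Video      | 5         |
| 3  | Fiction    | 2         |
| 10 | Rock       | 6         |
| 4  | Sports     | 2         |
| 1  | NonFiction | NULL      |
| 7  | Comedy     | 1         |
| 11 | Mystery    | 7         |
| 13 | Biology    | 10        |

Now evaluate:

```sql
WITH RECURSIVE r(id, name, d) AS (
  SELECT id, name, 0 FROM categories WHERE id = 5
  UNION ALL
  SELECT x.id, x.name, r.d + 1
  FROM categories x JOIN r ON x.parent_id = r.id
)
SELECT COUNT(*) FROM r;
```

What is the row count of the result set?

8

Base: id=5 (Science) at d 0.
Iteration 1: rows with parent_id in {5} -> Video (id 6, d 1), Horror (id 9, d 1).
Iteration 2: rows with parent_id in {6,9} -> History (id 8, d 2), Rock (id 10, d 2), Toys (id 14, d 2).
Iteration 3: rows with parent_id in {8,10,14} -> Biology (id 13, d 3), Classical (id 15, d 3).
Iteration 4: no rows with parent_id in {13,15}; recursion stops.
Total rows emitted: 8.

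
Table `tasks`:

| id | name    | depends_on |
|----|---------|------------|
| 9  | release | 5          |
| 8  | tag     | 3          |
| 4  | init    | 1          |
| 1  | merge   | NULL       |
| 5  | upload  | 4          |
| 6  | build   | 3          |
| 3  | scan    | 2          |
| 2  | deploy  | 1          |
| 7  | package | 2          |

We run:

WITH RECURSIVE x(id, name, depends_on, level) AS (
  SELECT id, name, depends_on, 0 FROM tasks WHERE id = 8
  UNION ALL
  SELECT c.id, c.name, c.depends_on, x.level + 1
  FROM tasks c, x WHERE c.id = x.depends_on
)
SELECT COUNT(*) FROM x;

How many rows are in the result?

Base: id=8 (tag), depends_on=3, level 0.
Iteration 1: join on id=3 -> scan (id 3, depends_on=2, level 1).
Iteration 2: join on id=2 -> deploy (id 2, depends_on=1, level 2).
Iteration 3: join on id=1 -> merge (id 1, depends_on=NULL, level 3).
Iteration 4: depends_on is NULL; no match; recursion stops.
Total rows emitted: 4.

4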